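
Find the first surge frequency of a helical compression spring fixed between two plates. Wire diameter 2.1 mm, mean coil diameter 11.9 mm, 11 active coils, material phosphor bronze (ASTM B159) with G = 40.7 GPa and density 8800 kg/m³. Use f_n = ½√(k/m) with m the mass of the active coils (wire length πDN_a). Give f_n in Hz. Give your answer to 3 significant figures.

326 Hz

k = Gd⁴/(8D³N_a) = (40.7×10³)(2.1⁴)/(8·11.9³·11) = 5.3376 N/mm = 5337.6 N/m
Wire length L = πDN_a = π·11.9·11 = 411.23 mm
m = ρ·(πd²/4)·L = 8800 × 3.4636×10⁻⁶ m² × 0.41123 m = 0.012534 kg
f_n = ½√(k/m) = 0.5·√(5337.6/0.012534) = 0.5·√(4.2584e+05) = 326.28 Hz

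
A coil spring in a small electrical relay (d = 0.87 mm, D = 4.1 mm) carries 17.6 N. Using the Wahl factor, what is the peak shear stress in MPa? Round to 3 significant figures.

Spring index C = D/d = 4.1/0.87 = 4.7126
K_W = (4C−1)/(4C−4) + 0.615/C = 17.851/14.851 + 0.1305 = 1.3325
τ₀ = 8FD/(πd³) = 8·17.6·4.1/(π·0.87³) = 577.28/2.0687 = 279.05 MPa
τ_max = K·τ₀ = 1.3325 × 279.05 = 371.83 MPa

372 MPa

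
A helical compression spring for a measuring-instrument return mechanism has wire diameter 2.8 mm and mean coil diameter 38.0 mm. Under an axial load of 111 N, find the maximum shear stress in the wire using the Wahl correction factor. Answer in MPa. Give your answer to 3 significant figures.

541 MPa

Spring index C = D/d = 38.0/2.8 = 13.5714
K_W = (4C−1)/(4C−4) + 0.615/C = 53.286/50.286 + 0.0453 = 1.1050
τ₀ = 8FD/(πd³) = 8·111·38.0/(π·2.8³) = 33744/68.964 = 489.3 MPa
τ_max = K·τ₀ = 1.1050 × 489.3 = 540.66 MPa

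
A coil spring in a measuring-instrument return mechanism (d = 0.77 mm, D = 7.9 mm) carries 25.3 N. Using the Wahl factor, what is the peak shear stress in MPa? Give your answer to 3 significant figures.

1270 MPa

Spring index C = D/d = 7.9/0.77 = 10.2597
K_W = (4C−1)/(4C−4) + 0.615/C = 40.039/37.039 + 0.0599 = 1.1409
τ₀ = 8FD/(πd³) = 8·25.3·7.9/(π·0.77³) = 1598.96/1.4342 = 1114.8 MPa
τ_max = K·τ₀ = 1.1409 × 1114.8 = 1272 MPa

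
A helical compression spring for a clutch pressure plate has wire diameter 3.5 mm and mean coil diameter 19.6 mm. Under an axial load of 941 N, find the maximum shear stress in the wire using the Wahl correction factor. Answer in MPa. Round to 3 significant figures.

Spring index C = D/d = 19.6/3.5 = 5.6000
K_W = (4C−1)/(4C−4) + 0.615/C = 21.400/18.400 + 0.1098 = 1.2729
τ₀ = 8FD/(πd³) = 8·941·19.6/(π·3.5³) = 147549/134.7 = 1095.4 MPa
τ_max = K·τ₀ = 1.2729 × 1095.4 = 1394.3 MPa

1390 MPa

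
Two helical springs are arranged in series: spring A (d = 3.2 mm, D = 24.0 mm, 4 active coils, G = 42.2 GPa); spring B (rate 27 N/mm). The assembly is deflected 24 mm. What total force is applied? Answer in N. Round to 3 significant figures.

k_A = Gd⁴/(8D³N_a) = (42.2×10³)(3.2⁴)/(8·24.0³·4) = 10.003 N/mm
Series: 1/k_eq = 1/10.003 + 1/27 = 0.13701; k_eq = 7.2989 N/mm
F = k_eq·δ = 7.2989·24 = 175.17 N

175 N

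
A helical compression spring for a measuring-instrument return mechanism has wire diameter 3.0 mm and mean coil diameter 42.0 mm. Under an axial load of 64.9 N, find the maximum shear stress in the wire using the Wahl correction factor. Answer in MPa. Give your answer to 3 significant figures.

283 MPa

Spring index C = D/d = 42.0/3.0 = 14.0000
K_W = (4C−1)/(4C−4) + 0.615/C = 55.000/52.000 + 0.0439 = 1.1016
τ₀ = 8FD/(πd³) = 8·64.9·42.0/(π·3.0³) = 21806.4/84.823 = 257.08 MPa
τ_max = K·τ₀ = 1.1016 × 257.08 = 283.21 MPa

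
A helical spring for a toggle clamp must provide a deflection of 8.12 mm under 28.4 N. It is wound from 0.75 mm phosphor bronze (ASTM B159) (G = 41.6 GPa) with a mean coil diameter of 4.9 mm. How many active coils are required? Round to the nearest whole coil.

Required rate k = F/δ = 28.4/8.12 = 3.4975 N/mm
N_a = Gd⁴/(8D³k) = (41.6×10³ × 0.75⁴)/(8 × 4.9³ × 3.4975)
    = 13162.5 / 3291.85 = 3.999 → 4 coils

4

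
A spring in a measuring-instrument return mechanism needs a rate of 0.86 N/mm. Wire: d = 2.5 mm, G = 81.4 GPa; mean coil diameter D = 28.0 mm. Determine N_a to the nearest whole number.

N_a = Gd⁴/(8D³k) = (81.4×10³ × 2.5⁴)/(8 × 28.0³ × 0.86)
    = 3.17969e+06 / 151030 = 21.05 → 21 coils

21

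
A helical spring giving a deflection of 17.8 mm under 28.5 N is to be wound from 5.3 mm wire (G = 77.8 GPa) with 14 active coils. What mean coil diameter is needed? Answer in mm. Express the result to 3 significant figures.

Required rate k = F/δ = 28.5/17.8 = 1.6011 N/mm
D = (Gd⁴/(8N_a·k))^(1/3) = (77.8×10³·5.3⁴/(8·14·1.6011))^(1/3)
  = (342326)^(1/3) = 69.9541 mm

70.0 mm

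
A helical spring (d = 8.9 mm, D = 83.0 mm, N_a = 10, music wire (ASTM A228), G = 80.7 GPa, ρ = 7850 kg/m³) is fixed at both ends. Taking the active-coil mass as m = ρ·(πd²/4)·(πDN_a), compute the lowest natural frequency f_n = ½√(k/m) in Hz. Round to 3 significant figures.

k = Gd⁴/(8D³N_a) = (80.7×10³)(8.9⁴)/(8·83.0³·10) = 11.069 N/mm = 11069 N/m
Wire length L = πDN_a = π·83.0·10 = 2607.5 mm
m = ρ·(πd²/4)·L = 7850 × 62.211×10⁻⁶ m² × 2.6075 m = 1.2734 kg
f_n = ½√(k/m) = 0.5·√(11069/1.2734) = 0.5·√(8692.4) = 46.617 Hz

46.6 Hz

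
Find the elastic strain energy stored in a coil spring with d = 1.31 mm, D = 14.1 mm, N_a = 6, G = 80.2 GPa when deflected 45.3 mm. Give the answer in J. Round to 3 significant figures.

1.80 J

k = Gd⁴/(8D³N_a) = (80.2×10³)(1.31⁴)/(8·14.1³·6) = 1.7553 N/mm
U = ½kδ² = 0.5 × 1.7553 × 45.3² = 1801.1 N·mm = 1.8011 J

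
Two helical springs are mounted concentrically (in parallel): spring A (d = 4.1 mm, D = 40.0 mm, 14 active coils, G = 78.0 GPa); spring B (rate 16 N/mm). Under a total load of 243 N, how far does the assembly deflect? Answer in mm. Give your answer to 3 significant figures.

k_A = Gd⁴/(8D³N_a) = (78.0×10³)(4.1⁴)/(8·40.0³·14) = 3.0749 N/mm
Parallel: k_eq = 3.0749 + 16 = 19.075 N/mm
δ = F/k_eq = 243/19.075 = 12.739 mm

12.7 mm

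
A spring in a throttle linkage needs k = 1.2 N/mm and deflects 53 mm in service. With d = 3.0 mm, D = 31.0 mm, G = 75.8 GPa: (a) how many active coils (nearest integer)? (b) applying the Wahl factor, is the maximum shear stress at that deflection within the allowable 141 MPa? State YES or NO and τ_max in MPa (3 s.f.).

N_a = Gd⁴/(8D³k) = (75.8×10³)(3.0⁴)/(8·31.0³·1.2) = 21.47 → N_a = 21
Actual rate k = Gd⁴/(8D³·21) = 1.2268 N/mm
Working load F = kδ = 1.2268·53 = 65.018 N
C = 31.0/3.0 = 10.3333; K_W = (4C−1)/(4C−4)+0.615/C = 1.1399
τ_max = K_W·8FD/(πd³) = 1.1399·190.1 = 216.69 MPa
τ_max > 141 MPa → exceeds allowable

(a) 21 coils; (b) NO, τ_max = 217 MPa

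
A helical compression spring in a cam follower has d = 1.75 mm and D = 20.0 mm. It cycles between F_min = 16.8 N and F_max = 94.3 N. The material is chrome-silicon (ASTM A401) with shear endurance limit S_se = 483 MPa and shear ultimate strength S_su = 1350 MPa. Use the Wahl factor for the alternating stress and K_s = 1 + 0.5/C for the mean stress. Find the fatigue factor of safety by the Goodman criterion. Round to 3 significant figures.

C = D/d = 20.0/1.75 = 11.4286; K_W = (4C−1)/(4C−4)+0.615/C = 1.1257; K_s = 1+0.5/C = 1.0437
F_a = (F_max−F_min)/2 = 38.75 N; F_m = (F_max+F_min)/2 = 55.55 N
τ_a = K_W·8F_aD/(πd³) = 1.1257 × 368.24 = 414.54 MPa
τ_m = K_s·8F_mD/(πd³) = 1.0437 × 527.89 = 550.98 MPa
Goodman: 1/n_f = τ_a/S_se + τ_m/S_su = 414.54/483 + 550.98/1350 = 0.85825 + 0.40813 = 1.2664
n_f = 1/1.2664 = 0.7896

0.790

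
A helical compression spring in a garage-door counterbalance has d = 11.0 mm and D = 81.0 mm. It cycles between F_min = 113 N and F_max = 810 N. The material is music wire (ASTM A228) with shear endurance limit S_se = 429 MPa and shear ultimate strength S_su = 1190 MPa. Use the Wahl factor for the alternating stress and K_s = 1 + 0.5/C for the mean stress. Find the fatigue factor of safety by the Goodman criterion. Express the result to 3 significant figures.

C = D/d = 81.0/11.0 = 7.3636; K_W = (4C−1)/(4C−4)+0.615/C = 1.2014; K_s = 1+0.5/C = 1.0679
F_a = (F_max−F_min)/2 = 348.5 N; F_m = (F_max+F_min)/2 = 461.5 N
τ_a = K_W·8F_aD/(πd³) = 1.2014 × 54.007 = 64.883 MPa
τ_m = K_s·8F_mD/(πd³) = 1.0679 × 71.519 = 76.375 MPa
Goodman: 1/n_f = τ_a/S_se + τ_m/S_su = 64.883/429 + 76.375/1190 = 0.15124 + 0.06418 = 0.21542
n_f = 1/0.21542 = 4.642

4.64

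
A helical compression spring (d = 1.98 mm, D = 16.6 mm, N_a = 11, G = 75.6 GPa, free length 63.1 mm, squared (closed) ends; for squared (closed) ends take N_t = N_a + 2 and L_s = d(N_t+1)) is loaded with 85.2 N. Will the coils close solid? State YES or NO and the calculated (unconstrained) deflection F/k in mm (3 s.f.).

NO, δ = 29.5 mm

k = Gd⁴/(8D³N_a) = (75.6×10³)(1.98⁴)/(8·16.6³·11) = 2.8865 N/mm
N_t = 13; L_s = 1.98·14 = 27.72 mm; δ_solid = L₀ − L_s = 63.1 − 27.72 = 35.38 mm
δ = F/k = 85.2/2.8865 = 29.516 mm
δ < δ_solid → spring does not go solid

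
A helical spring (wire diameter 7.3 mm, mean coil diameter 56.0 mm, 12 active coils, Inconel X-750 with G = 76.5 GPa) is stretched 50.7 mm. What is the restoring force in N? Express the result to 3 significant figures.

k = Gd⁴/(8D³N_a) = (76.5×10³)(7.3⁴)/(8·56.0³·12) = 12.886 N/mm
F = k·δ = 12.886 × 50.7 = 653.32 N

653 N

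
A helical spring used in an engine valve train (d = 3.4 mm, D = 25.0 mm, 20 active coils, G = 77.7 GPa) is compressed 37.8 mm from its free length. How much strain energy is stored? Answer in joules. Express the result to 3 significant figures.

k = Gd⁴/(8D³N_a) = (77.7×10³)(3.4⁴)/(8·25.0³·20) = 4.1533 N/mm
U = ½kδ² = 0.5 × 4.1533 × 37.8² = 2967.2 N·mm = 2.9672 J

2.97 J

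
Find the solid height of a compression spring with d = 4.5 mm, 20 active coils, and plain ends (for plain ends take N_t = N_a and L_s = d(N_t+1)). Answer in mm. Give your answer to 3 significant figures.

plain ends: N_t = N_a = 20
L_s = d·(N_t+1) = 4.5 × 21 = 94.5 mm

94.5 mm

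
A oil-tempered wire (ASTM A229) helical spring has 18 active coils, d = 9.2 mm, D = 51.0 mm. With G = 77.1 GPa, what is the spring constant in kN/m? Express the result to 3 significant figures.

28.9 kN/m

k = Gd⁴/(8D³N_a) = (77.1×10³ × 9.2⁴) / (8 × 51.0³ × 18)
  = 5.52339e+08 / 1.91017e+07 = 28.916 N/mm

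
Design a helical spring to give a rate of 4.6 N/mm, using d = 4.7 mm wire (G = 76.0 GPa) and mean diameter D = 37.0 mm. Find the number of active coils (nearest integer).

20

N_a = Gd⁴/(8D³k) = (76.0×10³ × 4.7⁴)/(8 × 37.0³ × 4.6)
    = 3.70856e+07 / 1.86403e+06 = 19.9 → 20 coils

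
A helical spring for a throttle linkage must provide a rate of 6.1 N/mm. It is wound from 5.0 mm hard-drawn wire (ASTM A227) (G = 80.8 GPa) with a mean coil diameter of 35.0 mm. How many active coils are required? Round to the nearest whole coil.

24

N_a = Gd⁴/(8D³k) = (80.8×10³ × 5.0⁴)/(8 × 35.0³ × 6.1)
    = 5.05e+07 / 2.0923e+06 = 24.14 → 24 coils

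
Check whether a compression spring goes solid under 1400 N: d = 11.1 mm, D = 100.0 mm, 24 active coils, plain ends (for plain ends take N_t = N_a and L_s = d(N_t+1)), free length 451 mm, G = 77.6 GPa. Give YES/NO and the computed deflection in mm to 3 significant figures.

k = Gd⁴/(8D³N_a) = (77.6×10³)(11.1⁴)/(8·100.0³·24) = 6.1355 N/mm
N_t = 24; L_s = 11.1·25 = 277.5 mm; δ_solid = L₀ − L_s = 451 − 277.5 = 173.5 mm
δ = F/k = 1400/6.1355 = 228.18 mm
δ ≥ δ_solid → spring goes solid

YES, δ = 228 mm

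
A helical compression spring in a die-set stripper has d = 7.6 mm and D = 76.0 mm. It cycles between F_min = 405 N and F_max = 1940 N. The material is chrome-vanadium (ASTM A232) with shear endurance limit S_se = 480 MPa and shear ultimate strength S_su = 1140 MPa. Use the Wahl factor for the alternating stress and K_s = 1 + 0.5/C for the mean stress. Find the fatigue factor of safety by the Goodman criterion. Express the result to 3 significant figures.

C = D/d = 76.0/7.6 = 10.0000; K_W = (4C−1)/(4C−4)+0.615/C = 1.1448; K_s = 1+0.5/C = 1.0500
F_a = (F_max−F_min)/2 = 767.5 N; F_m = (F_max+F_min)/2 = 1172.5 N
τ_a = K_W·8F_aD/(πd³) = 1.1448 × 338.37 = 387.38 MPa
τ_m = K_s·8F_mD/(πd³) = 1.0500 × 516.92 = 542.77 MPa
Goodman: 1/n_f = τ_a/S_se + τ_m/S_su = 387.38/480 + 542.77/1140 = 0.80703 + 0.47611 = 1.2831
n_f = 1/1.2831 = 0.7793

0.779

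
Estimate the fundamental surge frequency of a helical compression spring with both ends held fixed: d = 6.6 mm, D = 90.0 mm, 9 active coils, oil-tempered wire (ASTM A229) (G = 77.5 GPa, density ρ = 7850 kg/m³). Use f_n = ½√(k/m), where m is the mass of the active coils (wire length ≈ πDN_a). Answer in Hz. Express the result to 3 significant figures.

32.0 Hz

k = Gd⁴/(8D³N_a) = (77.5×10³)(6.6⁴)/(8·90.0³·9) = 2.8017 N/mm = 2801.7 N/m
Wire length L = πDN_a = π·90.0·9 = 2544.7 mm
m = ρ·(πd²/4)·L = 7850 × 34.212×10⁻⁶ m² × 2.5447 m = 0.68341 kg
f_n = ½√(k/m) = 0.5·√(2801.7/0.68341) = 0.5·√(4099.5) = 32.014 Hz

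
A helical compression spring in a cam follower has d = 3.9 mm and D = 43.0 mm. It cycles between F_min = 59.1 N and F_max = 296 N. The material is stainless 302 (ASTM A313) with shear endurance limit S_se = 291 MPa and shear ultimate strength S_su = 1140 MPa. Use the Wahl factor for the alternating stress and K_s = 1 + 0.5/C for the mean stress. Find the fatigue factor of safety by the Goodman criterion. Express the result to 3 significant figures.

0.870

C = D/d = 43.0/3.9 = 11.0256; K_W = (4C−1)/(4C−4)+0.615/C = 1.1306; K_s = 1+0.5/C = 1.0453
F_a = (F_max−F_min)/2 = 118.45 N; F_m = (F_max+F_min)/2 = 177.55 N
τ_a = K_W·8F_aD/(πd³) = 1.1306 × 218.65 = 247.2 MPa
τ_m = K_s·8F_mD/(πd³) = 1.0453 × 327.74 = 342.61 MPa
Goodman: 1/n_f = τ_a/S_se + τ_m/S_su = 247.2/291 + 342.61/1140 = 0.84950 + 0.30053 = 1.15
n_f = 1/1.15 = 0.8695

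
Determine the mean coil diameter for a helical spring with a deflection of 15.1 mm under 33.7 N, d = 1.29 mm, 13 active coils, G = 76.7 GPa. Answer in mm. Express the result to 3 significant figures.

Required rate k = F/δ = 33.7/15.1 = 2.2318 N/mm
D = (Gd⁴/(8N_a·k))^(1/3) = (76.7×10³·1.29⁴/(8·13·2.2318))^(1/3)
  = (915.099)^(1/3) = 9.7086 mm

9.71 mm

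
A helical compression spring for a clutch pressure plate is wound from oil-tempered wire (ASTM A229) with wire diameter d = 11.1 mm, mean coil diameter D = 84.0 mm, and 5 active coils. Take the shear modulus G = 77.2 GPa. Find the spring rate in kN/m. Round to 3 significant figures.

k = Gd⁴/(8D³N_a) = (77.2×10³ × 11.1⁴) / (8 × 84.0³ × 5)
  = 1.17195e+09 / 2.37082e+07 = 49.432 N/mm

49.4 kN/m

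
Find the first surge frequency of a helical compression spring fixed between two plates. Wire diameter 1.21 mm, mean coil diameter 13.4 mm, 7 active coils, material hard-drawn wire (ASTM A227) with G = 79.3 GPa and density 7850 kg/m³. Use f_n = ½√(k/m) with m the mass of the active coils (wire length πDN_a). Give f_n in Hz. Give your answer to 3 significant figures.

k = Gd⁴/(8D³N_a) = (79.3×10³)(1.21⁴)/(8·13.4³·7) = 1.2616 N/mm = 1261.6 N/m
Wire length L = πDN_a = π·13.4·7 = 294.68 mm
m = ρ·(πd²/4)·L = 7850 × 1.1499×10⁻⁶ m² × 0.29468 m = 0.00266 kg
f_n = ½√(k/m) = 0.5·√(1261.6/0.00266) = 0.5·√(4.7427e+05) = 344.34 Hz

344 Hz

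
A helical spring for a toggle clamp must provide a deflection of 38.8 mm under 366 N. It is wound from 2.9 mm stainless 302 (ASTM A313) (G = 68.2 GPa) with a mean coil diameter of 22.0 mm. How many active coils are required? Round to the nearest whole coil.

Required rate k = F/δ = 366/38.8 = 9.433 N/mm
N_a = Gd⁴/(8D³k) = (68.2×10³ × 2.9⁴)/(8 × 22.0³ × 9.433)
    = 4.82366e+06 / 803540 = 6.003 → 6 coils

6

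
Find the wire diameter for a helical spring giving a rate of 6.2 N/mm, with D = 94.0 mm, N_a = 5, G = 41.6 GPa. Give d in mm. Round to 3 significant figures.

8.39 mm

d = (8D³N_a·k / G)^(1/4) = (8·94.0³·5·6.2 / (41.6×10³))^0.25
  = (4951.6)^0.25 = 8.3885 mm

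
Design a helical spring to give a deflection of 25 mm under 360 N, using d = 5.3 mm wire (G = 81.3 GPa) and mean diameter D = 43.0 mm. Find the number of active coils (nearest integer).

7

Required rate k = F/δ = 360/25 = 14.4 N/mm
N_a = Gd⁴/(8D³k) = (81.3×10³ × 5.3⁴)/(8 × 43.0³ × 14.4)
    = 6.41496e+07 / 9.15921e+06 = 7.004 → 7 coils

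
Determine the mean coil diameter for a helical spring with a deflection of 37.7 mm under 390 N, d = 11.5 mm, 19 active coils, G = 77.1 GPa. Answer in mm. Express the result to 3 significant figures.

95.0 mm

Required rate k = F/δ = 390/37.7 = 10.345 N/mm
D = (Gd⁴/(8N_a·k))^(1/3) = (77.1×10³·11.5⁴/(8·19·10.345))^(1/3)
  = (857588)^(1/3) = 95.0079 mm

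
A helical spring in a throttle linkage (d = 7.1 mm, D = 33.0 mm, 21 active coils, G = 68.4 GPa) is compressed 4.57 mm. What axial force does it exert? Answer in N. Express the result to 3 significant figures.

132 N

k = Gd⁴/(8D³N_a) = (68.4×10³)(7.1⁴)/(8·33.0³·21) = 28.79 N/mm
F = k·δ = 28.79 × 4.57 = 131.57 N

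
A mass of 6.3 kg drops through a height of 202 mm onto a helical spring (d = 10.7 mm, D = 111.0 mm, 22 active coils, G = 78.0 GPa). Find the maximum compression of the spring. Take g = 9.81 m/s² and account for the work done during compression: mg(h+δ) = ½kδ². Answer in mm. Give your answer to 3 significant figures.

92.6 mm

k = Gd⁴/(8D³N_a) = (78.0×10³)(10.7⁴)/(8·111.0³·22) = 4.2476 N/mm
W = mg = 6.3 × 9.81 = 61.803 N
½kδ² − Wδ − Wh = 0 → δ = (W + √(W² + 2kWh))/k
δ = (61.803 + √(3819.6 + 106057))/4.2476 = (61.803 + 331.48)/4.2476 = 92.588 mm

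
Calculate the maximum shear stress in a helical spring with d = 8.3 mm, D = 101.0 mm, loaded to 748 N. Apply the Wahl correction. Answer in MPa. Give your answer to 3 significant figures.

376 MPa

Spring index C = D/d = 101.0/8.3 = 12.1687
K_W = (4C−1)/(4C−4) + 0.615/C = 47.675/44.675 + 0.0505 = 1.1177
τ₀ = 8FD/(πd³) = 8·748·101.0/(π·8.3³) = 604384/1796.3 = 336.46 MPa
τ_max = K·τ₀ = 1.1177 × 336.46 = 376.05 MPa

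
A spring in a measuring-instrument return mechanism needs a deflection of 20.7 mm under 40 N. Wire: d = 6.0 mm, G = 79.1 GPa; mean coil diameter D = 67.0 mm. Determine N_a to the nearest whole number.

Required rate k = F/δ = 40/20.7 = 1.9324 N/mm
N_a = Gd⁴/(8D³k) = (79.1×10³ × 6.0⁴)/(8 × 67.0³ × 1.9324)
    = 1.02514e+08 / 4.64948e+06 = 22.05 → 22 coils

22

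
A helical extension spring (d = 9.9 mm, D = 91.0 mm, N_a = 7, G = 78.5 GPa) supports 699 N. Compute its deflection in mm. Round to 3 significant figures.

k = Gd⁴/(8D³N_a) = (78.5×10³)(9.9⁴)/(8·91.0³·7) = 17.869 N/mm
δ = F/k = 699 / 17.869 = 39.118 mm

39.1 mm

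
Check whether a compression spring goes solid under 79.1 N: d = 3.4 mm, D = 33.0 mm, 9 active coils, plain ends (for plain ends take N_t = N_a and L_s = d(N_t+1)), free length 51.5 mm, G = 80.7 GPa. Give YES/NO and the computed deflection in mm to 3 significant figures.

YES, δ = 19.0 mm

k = Gd⁴/(8D³N_a) = (80.7×10³)(3.4⁴)/(8·33.0³·9) = 4.1679 N/mm
N_t = 9; L_s = 3.4·10 = 34 mm; δ_solid = L₀ − L_s = 51.5 − 34 = 17.5 mm
δ = F/k = 79.1/4.1679 = 18.978 mm
δ ≥ δ_solid → spring goes solid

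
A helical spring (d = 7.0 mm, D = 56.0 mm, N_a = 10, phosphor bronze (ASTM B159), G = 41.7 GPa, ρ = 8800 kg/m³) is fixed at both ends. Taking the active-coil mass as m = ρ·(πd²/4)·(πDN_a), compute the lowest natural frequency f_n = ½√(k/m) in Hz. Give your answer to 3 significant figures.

54.7 Hz

k = Gd⁴/(8D³N_a) = (41.7×10³)(7.0⁴)/(8·56.0³·10) = 7.1265 N/mm = 7126.5 N/m
Wire length L = πDN_a = π·56.0·10 = 1759.3 mm
m = ρ·(πd²/4)·L = 8800 × 38.485×10⁻⁶ m² × 1.7593 m = 0.59581 kg
f_n = ½√(k/m) = 0.5·√(7126.5/0.59581) = 0.5·√(11961) = 54.683 Hz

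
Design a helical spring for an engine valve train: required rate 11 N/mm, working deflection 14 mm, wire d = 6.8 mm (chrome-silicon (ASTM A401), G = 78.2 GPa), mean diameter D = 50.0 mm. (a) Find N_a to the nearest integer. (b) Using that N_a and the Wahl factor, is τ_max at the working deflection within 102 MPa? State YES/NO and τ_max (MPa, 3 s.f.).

N_a = Gd⁴/(8D³k) = (78.2×10³)(6.8⁴)/(8·50.0³·11) = 15.2 → N_a = 15
Actual rate k = Gd⁴/(8D³·15) = 11.147 N/mm
Working load F = kδ = 11.147·14 = 156.06 N
C = 50.0/6.8 = 7.3529; K_W = (4C−1)/(4C−4)+0.615/C = 1.2017
τ_max = K_W·8FD/(πd³) = 1.2017·63.192 = 75.938 MPa
τ_max ≤ 102 MPa → acceptable

(a) 15 coils; (b) YES, τ_max = 75.9 MPa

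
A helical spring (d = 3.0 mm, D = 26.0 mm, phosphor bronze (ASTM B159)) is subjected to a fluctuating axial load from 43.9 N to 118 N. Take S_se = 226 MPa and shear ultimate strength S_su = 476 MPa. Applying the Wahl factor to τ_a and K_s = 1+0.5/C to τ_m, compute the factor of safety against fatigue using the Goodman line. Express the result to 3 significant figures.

C = D/d = 26.0/3.0 = 8.6667; K_W = (4C−1)/(4C−4)+0.615/C = 1.1688; K_s = 1+0.5/C = 1.0577
F_a = (F_max−F_min)/2 = 37.05 N; F_m = (F_max+F_min)/2 = 80.95 N
τ_a = K_W·8F_aD/(πd³) = 1.1688 × 90.853 = 106.19 MPa
τ_m = K_s·8F_mD/(πd³) = 1.0577 × 198.5 = 209.95 MPa
Goodman: 1/n_f = τ_a/S_se + τ_m/S_su = 106.19/226 + 209.95/476 = 0.46986 + 0.44108 = 0.91094
n_f = 1/0.91094 = 1.098

1.10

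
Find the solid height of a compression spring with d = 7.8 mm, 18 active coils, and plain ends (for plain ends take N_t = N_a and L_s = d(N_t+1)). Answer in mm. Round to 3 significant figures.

plain ends: N_t = N_a = 18
L_s = d·(N_t+1) = 7.8 × 19 = 148.2 mm

148 mm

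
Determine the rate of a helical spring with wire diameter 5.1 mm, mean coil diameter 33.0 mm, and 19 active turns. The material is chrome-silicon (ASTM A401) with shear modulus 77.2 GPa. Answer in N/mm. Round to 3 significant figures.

k = Gd⁴/(8D³N_a) = (77.2×10³ × 5.1⁴) / (8 × 33.0³ × 19)
  = 5.22274e+07 / 5.46242e+06 = 9.5612 N/mm

9.56 N/mm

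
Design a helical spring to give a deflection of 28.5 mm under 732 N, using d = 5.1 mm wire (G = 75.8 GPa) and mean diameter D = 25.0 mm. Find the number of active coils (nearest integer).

16

Required rate k = F/δ = 732/28.5 = 25.684 N/mm
N_a = Gd⁴/(8D³k) = (75.8×10³ × 5.1⁴)/(8 × 25.0³ × 25.684)
    = 5.12802e+07 / 3.21053e+06 = 15.97 → 16 coils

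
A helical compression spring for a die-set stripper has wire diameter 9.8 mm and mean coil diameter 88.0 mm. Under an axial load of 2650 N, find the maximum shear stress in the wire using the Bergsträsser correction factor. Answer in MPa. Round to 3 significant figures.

Spring index C = D/d = 88.0/9.8 = 8.9796
K_B = (4C+2)/(4C−3) = 37.918/32.918 = 1.1519
τ₀ = 8FD/(πd³) = 8·2650·88.0/(π·9.8³) = 1.8656e+06/2956.8 = 630.94 MPa
τ_max = K·τ₀ = 1.1519 × 630.94 = 726.78 MPa

727 MPa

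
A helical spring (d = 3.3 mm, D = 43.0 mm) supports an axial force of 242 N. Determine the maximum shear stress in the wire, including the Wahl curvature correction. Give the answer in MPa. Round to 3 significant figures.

818 MPa

Spring index C = D/d = 43.0/3.3 = 13.0303
K_W = (4C−1)/(4C−4) + 0.615/C = 51.121/48.121 + 0.0472 = 1.1095
τ₀ = 8FD/(πd³) = 8·242·43.0/(π·3.3³) = 83248/112.9 = 737.36 MPa
τ_max = K·τ₀ = 1.1095 × 737.36 = 818.14 MPa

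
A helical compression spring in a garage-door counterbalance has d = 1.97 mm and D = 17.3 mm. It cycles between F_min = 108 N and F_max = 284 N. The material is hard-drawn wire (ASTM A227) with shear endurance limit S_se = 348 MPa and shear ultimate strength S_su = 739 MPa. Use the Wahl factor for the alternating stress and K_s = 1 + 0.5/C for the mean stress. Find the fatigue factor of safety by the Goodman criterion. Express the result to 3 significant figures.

0.302

C = D/d = 17.3/1.97 = 8.7817; K_W = (4C−1)/(4C−4)+0.615/C = 1.1664; K_s = 1+0.5/C = 1.0569
F_a = (F_max−F_min)/2 = 88 N; F_m = (F_max+F_min)/2 = 196 N
τ_a = K_W·8F_aD/(πd³) = 1.1664 × 507.07 = 591.46 MPa
τ_m = K_s·8F_mD/(πd³) = 1.0569 × 1129.4 = 1193.7 MPa
Goodman: 1/n_f = τ_a/S_se + τ_m/S_su = 591.46/348 + 1193.7/739 = 1.69958 + 1.61528 = 3.3149
n_f = 1/3.3149 = 0.3017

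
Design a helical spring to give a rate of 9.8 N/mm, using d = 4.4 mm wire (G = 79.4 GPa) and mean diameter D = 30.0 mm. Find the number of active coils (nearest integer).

14

N_a = Gd⁴/(8D³k) = (79.4×10³ × 4.4⁴)/(8 × 30.0³ × 9.8)
    = 2.97599e+07 / 2.1168e+06 = 14.06 → 14 coils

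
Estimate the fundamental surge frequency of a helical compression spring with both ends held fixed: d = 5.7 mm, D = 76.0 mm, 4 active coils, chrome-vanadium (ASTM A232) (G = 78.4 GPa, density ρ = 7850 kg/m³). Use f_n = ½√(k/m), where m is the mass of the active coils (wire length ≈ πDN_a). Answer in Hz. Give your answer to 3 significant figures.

k = Gd⁴/(8D³N_a) = (78.4×10³)(5.7⁴)/(8·76.0³·4) = 5.8915 N/mm = 5891.5 N/m
Wire length L = πDN_a = π·76.0·4 = 955.04 mm
m = ρ·(πd²/4)·L = 7850 × 25.518×10⁻⁶ m² × 0.95504 m = 0.19131 kg
f_n = ½√(k/m) = 0.5·√(5891.5/0.19131) = 0.5·√(30796) = 87.744 Hz

87.7 Hz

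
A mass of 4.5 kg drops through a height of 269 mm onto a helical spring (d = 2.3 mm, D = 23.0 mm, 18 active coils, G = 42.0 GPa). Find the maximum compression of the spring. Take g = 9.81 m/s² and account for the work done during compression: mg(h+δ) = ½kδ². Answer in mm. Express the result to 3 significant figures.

265 mm

k = Gd⁴/(8D³N_a) = (42.0×10³)(2.3⁴)/(8·23.0³·18) = 0.67083 N/mm
W = mg = 4.5 × 9.81 = 44.145 N
½kδ² − Wδ − Wh = 0 → δ = (W + √(W² + 2kWh))/k
δ = (44.145 + √(1948.8 + 15932.3))/0.67083 = (44.145 + 133.72)/0.67083 = 265.14 mm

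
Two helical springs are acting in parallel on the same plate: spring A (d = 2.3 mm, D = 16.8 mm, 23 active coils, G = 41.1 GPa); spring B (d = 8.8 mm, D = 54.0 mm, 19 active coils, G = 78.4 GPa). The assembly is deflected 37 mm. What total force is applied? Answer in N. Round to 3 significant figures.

776 N

k_A = Gd⁴/(8D³N_a) = (41.1×10³)(2.3⁴)/(8·16.8³·23) = 1.3183 N/mm
k_B = Gd⁴/(8D³N_a) = (78.4×10³)(8.8⁴)/(8·54.0³·19) = 19.644 N/mm
Parallel: k_eq = 1.3183 + 19.644 = 20.962 N/mm
F = k_eq·δ = 20.962·37 = 775.59 N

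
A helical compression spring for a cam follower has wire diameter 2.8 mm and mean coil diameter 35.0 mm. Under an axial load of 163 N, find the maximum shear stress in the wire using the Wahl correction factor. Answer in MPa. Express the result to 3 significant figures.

Spring index C = D/d = 35.0/2.8 = 12.5000
K_W = (4C−1)/(4C−4) + 0.615/C = 49.000/46.000 + 0.0492 = 1.1144
τ₀ = 8FD/(πd³) = 8·163·35.0/(π·2.8³) = 45640/68.964 = 661.79 MPa
τ_max = K·τ₀ = 1.1144 × 661.79 = 737.51 MPa

738 MPa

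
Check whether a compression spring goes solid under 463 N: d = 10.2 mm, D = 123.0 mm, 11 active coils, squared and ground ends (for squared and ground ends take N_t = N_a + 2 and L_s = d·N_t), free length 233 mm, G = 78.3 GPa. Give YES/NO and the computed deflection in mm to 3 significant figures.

NO, δ = 89.5 mm

k = Gd⁴/(8D³N_a) = (78.3×10³)(10.2⁴)/(8·123.0³·11) = 5.1756 N/mm
N_t = 13; L_s = 10.2·13 = 132.6 mm; δ_solid = L₀ − L_s = 233 − 132.6 = 100.4 mm
δ = F/k = 463/5.1756 = 89.457 mm
δ < δ_solid → spring does not go solid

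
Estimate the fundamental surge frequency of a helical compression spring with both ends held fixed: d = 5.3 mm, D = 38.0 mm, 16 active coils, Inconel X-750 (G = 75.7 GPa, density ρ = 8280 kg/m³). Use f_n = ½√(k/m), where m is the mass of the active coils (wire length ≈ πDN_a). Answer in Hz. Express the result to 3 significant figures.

k = Gd⁴/(8D³N_a) = (75.7×10³)(5.3⁴)/(8·38.0³·16) = 8.5043 N/mm = 8504.3 N/m
Wire length L = πDN_a = π·38.0·16 = 1910.1 mm
m = ρ·(πd²/4)·L = 8280 × 22.062×10⁻⁶ m² × 1.9101 m = 0.34892 kg
f_n = ½√(k/m) = 0.5·√(8504.3/0.34892) = 0.5·√(24373) = 78.06 Hz

78.1 Hz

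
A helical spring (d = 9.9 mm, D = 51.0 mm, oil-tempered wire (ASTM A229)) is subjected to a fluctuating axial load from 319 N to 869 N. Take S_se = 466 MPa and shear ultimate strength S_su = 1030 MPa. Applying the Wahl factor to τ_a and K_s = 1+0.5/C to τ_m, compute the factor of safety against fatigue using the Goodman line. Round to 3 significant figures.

C = D/d = 51.0/9.9 = 5.1515; K_W = (4C−1)/(4C−4)+0.615/C = 1.3000; K_s = 1+0.5/C = 1.0971
F_a = (F_max−F_min)/2 = 275 N; F_m = (F_max+F_min)/2 = 594 N
τ_a = K_W·8F_aD/(πd³) = 1.3000 × 36.808 = 47.851 MPa
τ_m = K_s·8F_mD/(πd³) = 1.0971 × 79.504 = 87.221 MPa
Goodman: 1/n_f = τ_a/S_se + τ_m/S_su = 47.851/466 + 87.221/1030 = 0.10269 + 0.08468 = 0.18737
n_f = 1/0.18737 = 5.337

5.34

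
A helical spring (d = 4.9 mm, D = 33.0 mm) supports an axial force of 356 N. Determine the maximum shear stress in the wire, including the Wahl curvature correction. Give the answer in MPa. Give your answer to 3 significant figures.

Spring index C = D/d = 33.0/4.9 = 6.7347
K_W = (4C−1)/(4C−4) + 0.615/C = 25.939/22.939 + 0.0913 = 1.2221
τ₀ = 8FD/(πd³) = 8·356·33.0/(π·4.9³) = 93984/369.61 = 254.28 MPa
τ_max = K·τ₀ = 1.2221 × 254.28 = 310.76 MPa

311 MPa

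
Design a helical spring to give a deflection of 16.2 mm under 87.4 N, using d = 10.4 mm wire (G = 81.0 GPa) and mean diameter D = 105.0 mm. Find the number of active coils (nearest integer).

19

Required rate k = F/δ = 87.4/16.2 = 5.3951 N/mm
N_a = Gd⁴/(8D³k) = (81.0×10³ × 10.4⁴)/(8 × 105.0³ × 5.3951)
    = 9.47585e+08 / 4.99637e+07 = 18.97 → 19 coils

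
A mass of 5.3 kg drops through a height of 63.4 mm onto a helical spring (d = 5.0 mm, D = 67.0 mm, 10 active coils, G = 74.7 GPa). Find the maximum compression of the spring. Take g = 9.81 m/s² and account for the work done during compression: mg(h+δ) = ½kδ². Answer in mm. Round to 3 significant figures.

k = Gd⁴/(8D³N_a) = (74.7×10³)(5.0⁴)/(8·67.0³·10) = 1.9404 N/mm
W = mg = 5.3 × 9.81 = 51.993 N
½kδ² − Wδ − Wh = 0 → δ = (W + √(W² + 2kWh))/k
δ = (51.993 + √(2703.3 + 12792.4))/1.9404 = (51.993 + 124.48)/1.9404 = 90.948 mm

90.9 mm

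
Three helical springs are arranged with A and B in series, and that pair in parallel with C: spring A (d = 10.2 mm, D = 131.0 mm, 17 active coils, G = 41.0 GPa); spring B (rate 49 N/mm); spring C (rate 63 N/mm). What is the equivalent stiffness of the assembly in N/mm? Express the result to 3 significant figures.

k_A = Gd⁴/(8D³N_a) = (41.0×10³)(10.2⁴)/(8·131.0³·17) = 1.4515 N/mm
Springs A,B series: k_AB = 1/(1/1.4515+1/49) = 1.4098 N/mm; parallel with C: k_eq = 1.4098+63 = 64.41 N/mm

64.4 N/mm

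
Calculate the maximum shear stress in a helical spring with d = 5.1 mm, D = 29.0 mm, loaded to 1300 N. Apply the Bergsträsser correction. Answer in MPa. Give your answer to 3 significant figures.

907 MPa

Spring index C = D/d = 29.0/5.1 = 5.6863
K_B = (4C+2)/(4C−3) = 24.745/19.745 = 1.2532
τ₀ = 8FD/(πd³) = 8·1300·29.0/(π·5.1³) = 301600/416.74 = 723.72 MPa
τ_max = K·τ₀ = 1.2532 × 723.72 = 906.99 MPa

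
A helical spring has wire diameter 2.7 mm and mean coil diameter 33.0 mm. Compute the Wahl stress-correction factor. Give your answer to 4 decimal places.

1.1171

C = D/d = 33.0/2.7 = 12.2222
K_W = (4C−1)/(4C−4) + 0.615/C = 47.889/44.889 + 0.0503 = 1.1171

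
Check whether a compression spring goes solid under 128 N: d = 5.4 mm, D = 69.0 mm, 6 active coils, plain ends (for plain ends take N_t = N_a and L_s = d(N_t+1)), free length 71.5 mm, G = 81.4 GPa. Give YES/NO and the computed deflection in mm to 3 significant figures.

NO, δ = 29.2 mm

k = Gd⁴/(8D³N_a) = (81.4×10³)(5.4⁴)/(8·69.0³·6) = 4.3895 N/mm
N_t = 6; L_s = 5.4·7 = 37.8 mm; δ_solid = L₀ − L_s = 71.5 − 37.8 = 33.7 mm
δ = F/k = 128/4.3895 = 29.161 mm
δ < δ_solid → spring does not go solid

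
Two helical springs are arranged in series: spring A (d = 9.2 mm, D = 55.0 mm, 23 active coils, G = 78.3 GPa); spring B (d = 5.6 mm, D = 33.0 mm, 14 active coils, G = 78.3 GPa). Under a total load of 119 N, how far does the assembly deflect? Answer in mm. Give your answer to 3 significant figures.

12.7 mm

k_A = Gd⁴/(8D³N_a) = (78.3×10³)(9.2⁴)/(8·55.0³·23) = 18.323 N/mm
k_B = Gd⁴/(8D³N_a) = (78.3×10³)(5.6⁴)/(8·33.0³·14) = 19.132 N/mm
Series: 1/k_eq = 1/18.323 + 1/19.132 = 0.10684; k_eq = 9.3594 N/mm
δ = F/k_eq = 119/9.3594 = 12.714 mm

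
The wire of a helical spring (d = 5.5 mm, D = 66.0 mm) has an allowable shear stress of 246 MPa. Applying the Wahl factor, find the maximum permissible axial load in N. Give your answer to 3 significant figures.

218 N

C = D/d = 66.0/5.5 = 12.0000
K_W = (4C−1)/(4C−4) + 0.615/C = 47.000/44.000 + 0.0512 = 1.1194
τ_max = K·8FD/(πd³) → F_max = τ_allow·πd³/(8DK)
F_max = 246·π·5.5³/(8·66.0·1.1194) = 1.2858e+05/591.06 = 217.54 N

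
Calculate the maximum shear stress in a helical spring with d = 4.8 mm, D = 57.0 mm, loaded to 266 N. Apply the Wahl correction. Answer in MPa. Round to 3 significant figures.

Spring index C = D/d = 57.0/4.8 = 11.8750
K_W = (4C−1)/(4C−4) + 0.615/C = 46.500/43.500 + 0.0518 = 1.1208
τ₀ = 8FD/(πd³) = 8·266·57.0/(π·4.8³) = 121296/347.44 = 349.12 MPa
τ_max = K·τ₀ = 1.1208 × 349.12 = 391.28 MPa

391 MPa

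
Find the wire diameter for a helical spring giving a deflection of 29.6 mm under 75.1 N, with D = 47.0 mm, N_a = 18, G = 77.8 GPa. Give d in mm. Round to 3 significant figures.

Required rate k = F/δ = 75.1/29.6 = 2.5372 N/mm
d = (8D³N_a·k / G)^(1/4) = (8·47.0³·18·2.5372 / (77.8×10³))^0.25
  = (487.56)^0.25 = 4.6990 mm

4.70 mm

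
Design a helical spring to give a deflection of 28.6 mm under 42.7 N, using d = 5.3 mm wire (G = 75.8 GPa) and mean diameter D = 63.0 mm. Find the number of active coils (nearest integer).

20

Required rate k = F/δ = 42.7/28.6 = 1.493 N/mm
N_a = Gd⁴/(8D³k) = (75.8×10³ × 5.3⁴)/(8 × 63.0³ × 1.493)
    = 5.98098e+07 / 2.98658e+06 = 20.03 → 20 coils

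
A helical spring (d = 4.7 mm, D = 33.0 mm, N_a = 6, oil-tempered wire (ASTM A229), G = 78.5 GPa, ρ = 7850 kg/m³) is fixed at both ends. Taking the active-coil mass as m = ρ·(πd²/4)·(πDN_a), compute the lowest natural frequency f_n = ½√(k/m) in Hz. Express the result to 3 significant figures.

256 Hz

k = Gd⁴/(8D³N_a) = (78.5×10³)(4.7⁴)/(8·33.0³·6) = 22.206 N/mm = 22206 N/m
Wire length L = πDN_a = π·33.0·6 = 622.04 mm
m = ρ·(πd²/4)·L = 7850 × 17.349×10⁻⁶ m² × 0.62204 m = 0.084717 kg
f_n = ½√(k/m) = 0.5·√(22206/0.084717) = 0.5·√(2.6212e+05) = 255.99 Hz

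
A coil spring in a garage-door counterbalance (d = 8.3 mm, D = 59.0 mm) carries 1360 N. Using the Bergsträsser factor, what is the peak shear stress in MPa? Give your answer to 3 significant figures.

Spring index C = D/d = 59.0/8.3 = 7.1084
K_B = (4C+2)/(4C−3) = 30.434/25.434 = 1.1966
τ₀ = 8FD/(πd³) = 8·1360·59.0/(π·8.3³) = 641920/1796.3 = 357.35 MPa
τ_max = K·τ₀ = 1.1966 × 357.35 = 427.6 MPa

428 MPa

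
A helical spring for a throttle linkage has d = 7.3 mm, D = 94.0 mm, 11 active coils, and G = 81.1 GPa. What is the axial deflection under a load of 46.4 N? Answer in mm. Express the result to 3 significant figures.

k = Gd⁴/(8D³N_a) = (81.1×10³)(7.3⁴)/(8·94.0³·11) = 3.151 N/mm
δ = F/k = 46.4 / 3.151 = 14.726 mm

14.7 mm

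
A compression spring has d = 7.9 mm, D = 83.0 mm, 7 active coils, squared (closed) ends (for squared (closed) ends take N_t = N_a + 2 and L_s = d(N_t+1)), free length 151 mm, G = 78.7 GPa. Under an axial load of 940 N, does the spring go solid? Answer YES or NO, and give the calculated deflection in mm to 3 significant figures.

YES, δ = 98.2 mm

k = Gd⁴/(8D³N_a) = (78.7×10³)(7.9⁴)/(8·83.0³·7) = 9.5733 N/mm
N_t = 9; L_s = 7.9·10 = 79 mm; δ_solid = L₀ − L_s = 151 − 79 = 72 mm
δ = F/k = 940/9.5733 = 98.19 mm
δ ≥ δ_solid → spring goes solid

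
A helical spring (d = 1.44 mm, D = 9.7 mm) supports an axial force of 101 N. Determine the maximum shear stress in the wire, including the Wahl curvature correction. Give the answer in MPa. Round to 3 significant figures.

1020 MPa

Spring index C = D/d = 9.7/1.44 = 6.7361
K_W = (4C−1)/(4C−4) + 0.615/C = 25.944/22.944 + 0.0913 = 1.2220
τ₀ = 8FD/(πd³) = 8·101·9.7/(π·1.44³) = 7837.6/9.3807 = 835.5 MPa
τ_max = K·τ₀ = 1.2220 × 835.5 = 1021 MPa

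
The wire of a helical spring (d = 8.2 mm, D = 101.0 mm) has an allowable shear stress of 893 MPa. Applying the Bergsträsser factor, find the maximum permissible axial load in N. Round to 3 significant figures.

C = D/d = 101.0/8.2 = 12.3171
K_B = (4C+2)/(4C−3) = 51.268/46.268 = 1.1081
τ_max = K·8FD/(πd³) → F_max = τ_allow·πd³/(8DK)
F_max = 893·π·8.2³/(8·101.0·1.1081) = 1.5468e+06/895.32 = 1727.7 N

1730 N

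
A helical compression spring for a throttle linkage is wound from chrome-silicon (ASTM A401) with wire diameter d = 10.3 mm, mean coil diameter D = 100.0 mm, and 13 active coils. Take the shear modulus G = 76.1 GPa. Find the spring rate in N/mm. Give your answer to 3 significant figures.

k = Gd⁴/(8D³N_a) = (76.1×10³ × 10.3⁴) / (8 × 100.0³ × 13)
  = 8.56512e+08 / 1.04e+08 = 8.2357 N/mm

8.24 N/mm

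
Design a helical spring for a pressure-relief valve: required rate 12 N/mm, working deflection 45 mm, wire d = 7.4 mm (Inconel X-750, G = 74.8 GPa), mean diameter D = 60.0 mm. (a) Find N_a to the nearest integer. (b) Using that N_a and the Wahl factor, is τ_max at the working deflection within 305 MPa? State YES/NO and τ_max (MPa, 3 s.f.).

N_a = Gd⁴/(8D³k) = (74.8×10³)(7.4⁴)/(8·60.0³·12) = 10.82 → N_a = 11
Actual rate k = Gd⁴/(8D³·11) = 11.8 N/mm
Working load F = kδ = 11.8·45 = 531.01 N
C = 60.0/7.4 = 8.1081; K_W = (4C−1)/(4C−4)+0.615/C = 1.1814
τ_max = K_W·8FD/(πd³) = 1.1814·200.22 = 236.53 MPa
τ_max ≤ 305 MPa → acceptable

(a) 11 coils; (b) YES, τ_max = 237 MPa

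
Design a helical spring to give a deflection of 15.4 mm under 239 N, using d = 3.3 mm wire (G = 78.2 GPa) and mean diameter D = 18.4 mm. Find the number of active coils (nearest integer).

Required rate k = F/δ = 239/15.4 = 15.519 N/mm
N_a = Gd⁴/(8D³k) = (78.2×10³ × 3.3⁴)/(8 × 18.4³ × 15.519)
    = 9.2739e+06 / 773429 = 11.99 → 12 coils

12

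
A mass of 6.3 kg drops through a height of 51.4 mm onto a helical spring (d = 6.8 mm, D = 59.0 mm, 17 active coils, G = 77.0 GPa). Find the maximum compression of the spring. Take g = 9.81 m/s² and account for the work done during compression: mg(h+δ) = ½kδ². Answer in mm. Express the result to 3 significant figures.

45.0 mm

k = Gd⁴/(8D³N_a) = (77.0×10³)(6.8⁴)/(8·59.0³·17) = 5.8943 N/mm
W = mg = 6.3 × 9.81 = 61.803 N
½kδ² − Wδ − Wh = 0 → δ = (W + √(W² + 2kWh))/k
δ = (61.803 + √(3819.6 + 37448.5))/5.8943 = (61.803 + 203.15)/5.8943 = 44.95 mm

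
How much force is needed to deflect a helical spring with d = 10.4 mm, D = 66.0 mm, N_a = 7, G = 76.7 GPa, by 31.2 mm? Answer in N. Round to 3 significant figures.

1740 N

k = Gd⁴/(8D³N_a) = (76.7×10³)(10.4⁴)/(8·66.0³·7) = 55.733 N/mm
F = k·δ = 55.733 × 31.2 = 1738.9 N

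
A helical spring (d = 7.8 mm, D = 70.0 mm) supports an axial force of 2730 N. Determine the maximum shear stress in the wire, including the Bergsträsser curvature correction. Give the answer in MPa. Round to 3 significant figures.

Spring index C = D/d = 70.0/7.8 = 8.9744
K_B = (4C+2)/(4C−3) = 37.897/32.897 = 1.1520
τ₀ = 8FD/(πd³) = 8·2730·70.0/(π·7.8³) = 1.5288e+06/1490.8 = 1025.5 MPa
τ_max = K·τ₀ = 1.1520 × 1025.5 = 1181.3 MPa

1180 MPa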